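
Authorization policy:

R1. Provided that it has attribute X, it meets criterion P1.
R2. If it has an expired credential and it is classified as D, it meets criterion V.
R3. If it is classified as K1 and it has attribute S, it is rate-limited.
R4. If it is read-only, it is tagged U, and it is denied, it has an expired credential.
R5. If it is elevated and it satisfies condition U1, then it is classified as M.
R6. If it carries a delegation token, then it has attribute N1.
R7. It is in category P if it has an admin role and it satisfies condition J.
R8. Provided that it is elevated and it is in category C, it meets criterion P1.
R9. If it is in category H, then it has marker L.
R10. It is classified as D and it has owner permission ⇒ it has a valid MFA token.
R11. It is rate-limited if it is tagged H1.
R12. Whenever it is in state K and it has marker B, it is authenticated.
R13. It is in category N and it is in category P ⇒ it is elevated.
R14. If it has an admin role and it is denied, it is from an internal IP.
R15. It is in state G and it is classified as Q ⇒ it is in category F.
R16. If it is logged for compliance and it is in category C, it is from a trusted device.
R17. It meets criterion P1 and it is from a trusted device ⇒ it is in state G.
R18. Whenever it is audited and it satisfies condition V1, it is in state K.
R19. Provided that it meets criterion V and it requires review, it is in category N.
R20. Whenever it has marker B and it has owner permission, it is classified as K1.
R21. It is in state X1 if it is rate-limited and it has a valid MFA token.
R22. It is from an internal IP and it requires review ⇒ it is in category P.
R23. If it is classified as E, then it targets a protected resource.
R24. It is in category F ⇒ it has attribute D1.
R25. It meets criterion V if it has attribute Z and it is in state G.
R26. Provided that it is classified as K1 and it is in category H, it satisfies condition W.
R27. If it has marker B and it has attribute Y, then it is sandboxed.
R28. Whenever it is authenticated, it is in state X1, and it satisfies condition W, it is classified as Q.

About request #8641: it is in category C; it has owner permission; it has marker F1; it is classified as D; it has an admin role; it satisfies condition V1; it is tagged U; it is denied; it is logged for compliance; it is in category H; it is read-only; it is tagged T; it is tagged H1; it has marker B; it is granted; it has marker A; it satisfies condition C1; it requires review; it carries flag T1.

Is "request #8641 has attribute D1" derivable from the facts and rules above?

No

Forward chaining from the given facts derives: has an expired credential, has marker L, has a valid MFA token, is rate-limited, is from an internal IP, is from a trusted device, is classified as K1, is in state X1, is in category P, satisfies condition W, meets criterion V, is in category N, is elevated, meets criterion P1, is in state G.
The only rule concluding "it has attribute D1" is R24, which needs "it is in category F"; that is never established.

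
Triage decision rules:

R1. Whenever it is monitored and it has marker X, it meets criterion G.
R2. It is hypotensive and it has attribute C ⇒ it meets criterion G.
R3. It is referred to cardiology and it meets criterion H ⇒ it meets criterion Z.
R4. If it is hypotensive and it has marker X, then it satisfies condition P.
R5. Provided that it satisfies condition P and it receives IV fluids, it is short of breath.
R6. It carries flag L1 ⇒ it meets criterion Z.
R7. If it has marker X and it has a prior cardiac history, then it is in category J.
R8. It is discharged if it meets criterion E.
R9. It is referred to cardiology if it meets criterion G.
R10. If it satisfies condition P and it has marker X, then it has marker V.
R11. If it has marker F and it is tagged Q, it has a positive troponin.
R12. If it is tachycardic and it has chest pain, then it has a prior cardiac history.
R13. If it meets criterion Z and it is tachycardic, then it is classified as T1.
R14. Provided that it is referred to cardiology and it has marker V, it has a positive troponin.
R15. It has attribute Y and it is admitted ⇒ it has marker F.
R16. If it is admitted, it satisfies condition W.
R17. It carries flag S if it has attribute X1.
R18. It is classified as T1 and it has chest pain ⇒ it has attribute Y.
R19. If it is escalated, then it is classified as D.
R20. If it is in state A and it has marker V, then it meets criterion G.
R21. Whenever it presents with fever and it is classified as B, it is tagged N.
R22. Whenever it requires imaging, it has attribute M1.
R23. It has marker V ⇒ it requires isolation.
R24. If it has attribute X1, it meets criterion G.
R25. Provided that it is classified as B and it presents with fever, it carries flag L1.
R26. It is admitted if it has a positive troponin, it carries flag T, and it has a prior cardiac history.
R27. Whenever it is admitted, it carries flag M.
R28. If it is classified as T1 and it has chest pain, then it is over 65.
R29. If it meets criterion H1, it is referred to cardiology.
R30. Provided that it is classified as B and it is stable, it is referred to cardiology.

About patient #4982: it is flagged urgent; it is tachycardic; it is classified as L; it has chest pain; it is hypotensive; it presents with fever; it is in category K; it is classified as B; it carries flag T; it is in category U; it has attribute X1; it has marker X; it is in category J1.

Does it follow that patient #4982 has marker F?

By R4 (it is hypotensive, it has marker X): it satisfies condition P.
By R10 (it satisfies condition P, it has marker X): it has marker V.
By R12 (it is tachycardic, it has chest pain): it has a prior cardiac history.
By R24 (it has attribute X1): it meets criterion G.
By R25 (it is classified as B, it presents with fever): it carries flag L1.
By R6 (it carries flag L1): it meets criterion Z.
By R9 (it meets criterion G): it is referred to cardiology.
By R13 (it meets criterion Z, it is tachycardic): it is classified as T1.
By R14 (it is referred to cardiology, it has marker V): it has a positive troponin.
By R18 (it is classified as T1, it has chest pain): it has attribute Y.
By R26 (it has a positive troponin, it carries flag T, it has a prior cardiac history): it is admitted.
By R15 (it has attribute Y, it is admitted): it has marker F.

Yes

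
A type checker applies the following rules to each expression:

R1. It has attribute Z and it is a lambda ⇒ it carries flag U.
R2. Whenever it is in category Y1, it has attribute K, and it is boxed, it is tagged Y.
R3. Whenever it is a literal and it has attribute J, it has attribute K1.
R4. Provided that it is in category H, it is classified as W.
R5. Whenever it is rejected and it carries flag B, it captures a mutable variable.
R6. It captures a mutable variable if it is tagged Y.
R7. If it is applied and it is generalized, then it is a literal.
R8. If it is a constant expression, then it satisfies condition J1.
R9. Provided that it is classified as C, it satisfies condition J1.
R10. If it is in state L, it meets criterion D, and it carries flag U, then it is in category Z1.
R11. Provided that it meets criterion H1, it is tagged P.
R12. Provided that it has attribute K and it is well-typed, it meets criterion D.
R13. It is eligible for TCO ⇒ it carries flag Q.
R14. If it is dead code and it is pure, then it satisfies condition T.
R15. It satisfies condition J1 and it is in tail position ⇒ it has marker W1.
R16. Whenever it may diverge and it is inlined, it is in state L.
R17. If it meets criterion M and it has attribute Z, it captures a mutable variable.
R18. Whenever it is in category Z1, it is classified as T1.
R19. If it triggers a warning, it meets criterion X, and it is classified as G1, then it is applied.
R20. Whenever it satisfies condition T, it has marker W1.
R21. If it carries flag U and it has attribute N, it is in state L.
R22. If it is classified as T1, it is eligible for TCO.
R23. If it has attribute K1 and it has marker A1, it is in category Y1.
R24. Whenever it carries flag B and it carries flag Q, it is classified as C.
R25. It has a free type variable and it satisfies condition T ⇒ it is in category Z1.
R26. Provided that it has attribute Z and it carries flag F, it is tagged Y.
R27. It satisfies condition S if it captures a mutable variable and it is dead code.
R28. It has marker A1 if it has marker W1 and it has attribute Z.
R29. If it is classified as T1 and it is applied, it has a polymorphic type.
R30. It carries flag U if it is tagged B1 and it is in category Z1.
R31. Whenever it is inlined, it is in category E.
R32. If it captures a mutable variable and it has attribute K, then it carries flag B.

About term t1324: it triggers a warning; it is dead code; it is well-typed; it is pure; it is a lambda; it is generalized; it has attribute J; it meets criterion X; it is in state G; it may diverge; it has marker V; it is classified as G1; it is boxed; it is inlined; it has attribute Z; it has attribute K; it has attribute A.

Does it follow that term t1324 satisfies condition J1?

Yes

By R1 (it has attribute Z, it is a lambda): it carries flag U.
By R12 (it has attribute K, it is well-typed): it meets criterion D.
By R14 (it is dead code, it is pure): it satisfies condition T.
By R16 (it may diverge, it is inlined): it is in state L.
By R19 (it triggers a warning, it meets criterion X, it is classified as G1): it is applied.
By R20 (it satisfies condition T): it has marker W1.
By R28 (it has marker W1, it has attribute Z): it has marker A1.
By R7 (it is applied, it is generalized): it is a literal.
By R10 (it is in state L, it meets criterion D, it carries flag U): it is in category Z1.
By R18 (it is in category Z1): it is classified as T1.
By R22 (it is classified as T1): it is eligible for TCO.
By R3 (it is a literal, it has attribute J): it has attribute K1.
By R13 (it is eligible for TCO): it carries flag Q.
By R23 (it has attribute K1, it has marker A1): it is in category Y1.
By R2 (it is in category Y1, it has attribute K, it is boxed): it is tagged Y.
By R6 (it is tagged Y): it captures a mutable variable.
By R32 (it captures a mutable variable, it has attribute K): it carries flag B.
By R24 (it carries flag B, it carries flag Q): it is classified as C.
By R9 (it is classified as C): it satisfies condition J1.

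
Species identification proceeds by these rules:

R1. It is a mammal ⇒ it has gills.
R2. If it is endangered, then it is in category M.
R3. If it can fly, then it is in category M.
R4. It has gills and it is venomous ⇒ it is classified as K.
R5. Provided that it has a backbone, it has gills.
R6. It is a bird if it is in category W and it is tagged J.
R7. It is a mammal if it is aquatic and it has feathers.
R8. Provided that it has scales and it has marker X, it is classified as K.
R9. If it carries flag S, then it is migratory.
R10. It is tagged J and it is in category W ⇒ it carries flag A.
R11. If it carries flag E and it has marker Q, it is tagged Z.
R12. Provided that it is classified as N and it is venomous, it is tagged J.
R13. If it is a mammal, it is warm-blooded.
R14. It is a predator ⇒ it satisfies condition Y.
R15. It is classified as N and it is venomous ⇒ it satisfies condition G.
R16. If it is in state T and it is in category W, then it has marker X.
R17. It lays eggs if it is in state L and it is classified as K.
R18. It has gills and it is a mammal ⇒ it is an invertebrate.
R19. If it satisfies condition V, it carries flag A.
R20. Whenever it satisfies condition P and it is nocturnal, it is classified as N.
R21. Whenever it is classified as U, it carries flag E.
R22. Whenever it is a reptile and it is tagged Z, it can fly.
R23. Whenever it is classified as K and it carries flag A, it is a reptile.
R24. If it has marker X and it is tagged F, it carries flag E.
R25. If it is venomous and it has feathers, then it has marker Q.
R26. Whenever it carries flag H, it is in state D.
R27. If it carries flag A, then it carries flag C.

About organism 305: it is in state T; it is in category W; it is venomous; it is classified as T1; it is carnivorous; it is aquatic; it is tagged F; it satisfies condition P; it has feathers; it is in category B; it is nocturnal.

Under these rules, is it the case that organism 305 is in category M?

Yes

By R7 (it is aquatic, it has feathers): it is a mammal.
By R16 (it is in state T, it is in category W): it has marker X.
By R20 (it satisfies condition P, it is nocturnal): it is classified as N.
By R24 (it has marker X, it is tagged F): it carries flag E.
By R25 (it is venomous, it has feathers): it has marker Q.
By R1 (it is a mammal): it has gills.
By R4 (it has gills, it is venomous): it is classified as K.
By R11 (it carries flag E, it has marker Q): it is tagged Z.
By R12 (it is classified as N, it is venomous): it is tagged J.
By R10 (it is tagged J, it is in category W): it carries flag A.
By R23 (it is classified as K, it carries flag A): it is a reptile.
By R22 (it is a reptile, it is tagged Z): it can fly.
By R3 (it can fly): it is in category M.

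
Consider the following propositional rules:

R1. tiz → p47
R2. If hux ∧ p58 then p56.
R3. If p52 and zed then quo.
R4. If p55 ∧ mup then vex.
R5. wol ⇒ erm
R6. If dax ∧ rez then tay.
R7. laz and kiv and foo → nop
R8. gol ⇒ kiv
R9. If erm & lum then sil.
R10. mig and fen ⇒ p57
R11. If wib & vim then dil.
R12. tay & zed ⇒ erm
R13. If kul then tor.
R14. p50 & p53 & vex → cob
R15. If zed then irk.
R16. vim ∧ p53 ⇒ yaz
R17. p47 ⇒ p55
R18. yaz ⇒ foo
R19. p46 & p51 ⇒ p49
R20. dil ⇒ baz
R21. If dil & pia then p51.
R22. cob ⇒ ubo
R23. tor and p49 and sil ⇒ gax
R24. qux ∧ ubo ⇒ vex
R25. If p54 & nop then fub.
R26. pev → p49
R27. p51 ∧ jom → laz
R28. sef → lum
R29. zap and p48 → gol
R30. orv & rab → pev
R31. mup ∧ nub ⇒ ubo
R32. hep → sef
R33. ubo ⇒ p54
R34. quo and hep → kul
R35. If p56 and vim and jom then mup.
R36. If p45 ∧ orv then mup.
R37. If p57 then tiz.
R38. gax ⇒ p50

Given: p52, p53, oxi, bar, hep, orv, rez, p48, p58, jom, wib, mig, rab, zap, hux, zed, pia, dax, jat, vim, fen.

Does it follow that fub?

Yes

p56  (by R2: hux, p58)
quo  (by R3: p52, zed)
tay  (by R6: dax, rez)
p57  (by R10: mig, fen)
dil  (by R11: wib, vim)
erm  (by R12: tay, zed)
yaz  (by R16: vim, p53)
foo  (by R18: yaz)
p51  (by R21: dil, pia)
laz  (by R27: p51, jom)
gol  (by R29: zap, p48)
pev  (by R30: orv, rab)
sef  (by R32: hep)
kul  (by R34: quo, hep)
mup  (by R35: p56, vim, jom)
tiz  (by R37: p57)
p47  (by R1: tiz)
kiv  (by R8: gol)
tor  (by R13: kul)
p55  (by R17: p47)
p49  (by R26: pev)
lum  (by R28: sef)
vex  (by R4: p55, mup)
nop  (by R7: laz, kiv, foo)
sil  (by R9: erm, lum)
gax  (by R23: tor, p49, sil)
p50  (by R38: gax)
cob  (by R14: p50, p53, vex)
ubo  (by R22: cob)
p54  (by R33: ubo)
fub  (by R25: p54, nop)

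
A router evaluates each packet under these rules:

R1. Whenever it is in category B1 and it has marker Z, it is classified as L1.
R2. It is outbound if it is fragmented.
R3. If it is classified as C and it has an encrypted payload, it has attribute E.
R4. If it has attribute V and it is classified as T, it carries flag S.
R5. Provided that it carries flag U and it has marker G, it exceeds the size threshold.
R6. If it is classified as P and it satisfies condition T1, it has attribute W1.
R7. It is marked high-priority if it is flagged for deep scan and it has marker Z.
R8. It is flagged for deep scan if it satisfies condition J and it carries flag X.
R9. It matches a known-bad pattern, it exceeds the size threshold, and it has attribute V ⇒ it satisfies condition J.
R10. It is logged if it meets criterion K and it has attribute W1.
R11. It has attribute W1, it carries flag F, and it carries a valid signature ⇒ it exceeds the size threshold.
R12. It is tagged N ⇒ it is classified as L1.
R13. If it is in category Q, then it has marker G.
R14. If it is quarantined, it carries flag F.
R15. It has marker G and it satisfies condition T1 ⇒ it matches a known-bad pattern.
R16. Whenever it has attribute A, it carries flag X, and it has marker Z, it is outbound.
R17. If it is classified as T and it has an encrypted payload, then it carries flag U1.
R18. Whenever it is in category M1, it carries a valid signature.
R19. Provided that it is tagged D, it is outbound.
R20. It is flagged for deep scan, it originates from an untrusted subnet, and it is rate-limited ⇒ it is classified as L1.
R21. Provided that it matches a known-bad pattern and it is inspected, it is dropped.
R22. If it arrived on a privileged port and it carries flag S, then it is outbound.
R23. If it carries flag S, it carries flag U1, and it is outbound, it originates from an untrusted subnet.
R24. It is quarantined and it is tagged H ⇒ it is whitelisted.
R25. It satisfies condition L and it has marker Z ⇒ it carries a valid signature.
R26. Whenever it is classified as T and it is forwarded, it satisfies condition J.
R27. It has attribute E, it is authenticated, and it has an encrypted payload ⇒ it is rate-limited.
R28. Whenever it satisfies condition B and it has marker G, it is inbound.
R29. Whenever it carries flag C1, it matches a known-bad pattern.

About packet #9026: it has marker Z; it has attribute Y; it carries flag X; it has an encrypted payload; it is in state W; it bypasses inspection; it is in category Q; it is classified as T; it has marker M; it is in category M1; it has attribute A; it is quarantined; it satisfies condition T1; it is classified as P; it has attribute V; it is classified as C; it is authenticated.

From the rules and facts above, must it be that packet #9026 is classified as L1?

Yes

By R3 (it is classified as C, it has an encrypted payload): it has attribute E.
By R4 (it has attribute V, it is classified as T): it carries flag S.
By R6 (it is classified as P, it satisfies condition T1): it has attribute W1.
By R13 (it is in category Q): it has marker G.
By R14 (it is quarantined): it carries flag F.
By R15 (it has marker G, it satisfies condition T1): it matches a known-bad pattern.
By R16 (it has attribute A, it carries flag X, it has marker Z): it is outbound.
By R17 (it is classified as T, it has an encrypted payload): it carries flag U1.
By R18 (it is in category M1): it carries a valid signature.
By R23 (it carries flag S, it carries flag U1, it is outbound): it originates from an untrusted subnet.
By R27 (it has attribute E, it is authenticated, it has an encrypted payload): it is rate-limited.
By R11 (it has attribute W1, it carries flag F, it carries a valid signature): it exceeds the size threshold.
By R9 (it matches a known-bad pattern, it exceeds the size threshold, it has attribute V): it satisfies condition J.
By R8 (it satisfies condition J, it carries flag X): it is flagged for deep scan.
By R20 (it is flagged for deep scan, it originates from an untrusted subnet, it is rate-limited): it is classified as L1.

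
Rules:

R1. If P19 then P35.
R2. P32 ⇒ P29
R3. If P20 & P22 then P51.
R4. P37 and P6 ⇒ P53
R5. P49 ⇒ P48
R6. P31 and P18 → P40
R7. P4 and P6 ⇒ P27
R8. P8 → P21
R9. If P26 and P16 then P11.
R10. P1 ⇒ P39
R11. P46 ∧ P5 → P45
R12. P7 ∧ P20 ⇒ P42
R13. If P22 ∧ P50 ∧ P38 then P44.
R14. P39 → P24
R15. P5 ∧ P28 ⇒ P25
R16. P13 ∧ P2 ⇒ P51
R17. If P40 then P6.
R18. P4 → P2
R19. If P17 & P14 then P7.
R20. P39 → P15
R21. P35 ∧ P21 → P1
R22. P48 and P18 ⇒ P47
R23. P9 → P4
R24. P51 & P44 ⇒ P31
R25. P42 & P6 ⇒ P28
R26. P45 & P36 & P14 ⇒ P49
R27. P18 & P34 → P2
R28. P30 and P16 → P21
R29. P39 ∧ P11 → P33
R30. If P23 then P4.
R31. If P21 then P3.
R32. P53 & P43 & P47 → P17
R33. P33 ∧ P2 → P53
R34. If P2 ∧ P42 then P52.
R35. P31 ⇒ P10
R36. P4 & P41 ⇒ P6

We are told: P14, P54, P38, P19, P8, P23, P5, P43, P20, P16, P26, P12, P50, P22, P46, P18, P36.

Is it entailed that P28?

Yes

P35  (by R1: P19)
P51  (by R3: P20, P22)
P21  (by R8: P8)
P11  (by R9: P26, P16)
P45  (by R11: P46, P5)
P44  (by R13: P22, P50, P38)
P1  (by R21: P35, P21)
P31  (by R24: P51, P44)
P49  (by R26: P45, P36, P14)
P4  (by R30: P23)
P48  (by R5: P49)
P40  (by R6: P31, P18)
P39  (by R10: P1)
P6  (by R17: P40)
P2  (by R18: P4)
P47  (by R22: P48, P18)
P33  (by R29: P39, P11)
P53  (by R33: P33, P2)
P17  (by R32: P53, P43, P47)
P7  (by R19: P17, P14)
P42  (by R12: P7, P20)
P28  (by R25: P42, P6)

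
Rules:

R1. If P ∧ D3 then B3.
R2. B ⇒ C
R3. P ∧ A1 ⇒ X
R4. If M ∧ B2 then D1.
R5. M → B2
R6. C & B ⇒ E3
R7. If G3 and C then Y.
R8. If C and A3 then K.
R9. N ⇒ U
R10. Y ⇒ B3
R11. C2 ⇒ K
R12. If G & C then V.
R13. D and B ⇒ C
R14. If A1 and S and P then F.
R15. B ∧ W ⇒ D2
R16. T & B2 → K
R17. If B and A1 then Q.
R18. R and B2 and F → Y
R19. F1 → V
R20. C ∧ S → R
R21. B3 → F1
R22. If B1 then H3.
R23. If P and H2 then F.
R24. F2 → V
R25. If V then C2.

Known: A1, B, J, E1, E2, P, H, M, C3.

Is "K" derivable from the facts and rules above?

No

Forward chaining from the given facts derives: C, X, B2, E3, Q, D1.
Rules concluding K: R8 needs A3; R11 needs C2; R16 needs T — none of these are established.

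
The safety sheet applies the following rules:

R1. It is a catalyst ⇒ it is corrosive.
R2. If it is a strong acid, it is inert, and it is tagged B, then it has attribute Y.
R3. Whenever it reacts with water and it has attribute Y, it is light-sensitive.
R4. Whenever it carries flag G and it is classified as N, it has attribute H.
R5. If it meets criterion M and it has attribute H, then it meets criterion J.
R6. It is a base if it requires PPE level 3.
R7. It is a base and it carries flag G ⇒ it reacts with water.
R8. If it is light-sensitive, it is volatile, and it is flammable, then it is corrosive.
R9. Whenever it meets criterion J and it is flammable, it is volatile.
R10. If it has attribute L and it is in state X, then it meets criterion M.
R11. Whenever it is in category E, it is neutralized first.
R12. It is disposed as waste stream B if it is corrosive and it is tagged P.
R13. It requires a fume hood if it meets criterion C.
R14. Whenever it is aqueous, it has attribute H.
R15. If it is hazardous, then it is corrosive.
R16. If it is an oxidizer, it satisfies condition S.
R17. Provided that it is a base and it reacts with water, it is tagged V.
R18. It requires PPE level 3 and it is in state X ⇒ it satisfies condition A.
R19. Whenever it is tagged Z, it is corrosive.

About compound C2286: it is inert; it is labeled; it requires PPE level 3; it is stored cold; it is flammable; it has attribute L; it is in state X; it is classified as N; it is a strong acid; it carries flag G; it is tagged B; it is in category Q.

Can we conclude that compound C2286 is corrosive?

Yes

By R2 (it is a strong acid, it is inert, it is tagged B): it has attribute Y.
By R4 (it carries flag G, it is classified as N): it has attribute H.
By R6 (it requires PPE level 3): it is a base.
By R7 (it is a base, it carries flag G): it reacts with water.
By R10 (it has attribute L, it is in state X): it meets criterion M.
By R3 (it reacts with water, it has attribute Y): it is light-sensitive.
By R5 (it meets criterion M, it has attribute H): it meets criterion J.
By R9 (it meets criterion J, it is flammable): it is volatile.
By R8 (it is light-sensitive, it is volatile, it is flammable): it is corrosive.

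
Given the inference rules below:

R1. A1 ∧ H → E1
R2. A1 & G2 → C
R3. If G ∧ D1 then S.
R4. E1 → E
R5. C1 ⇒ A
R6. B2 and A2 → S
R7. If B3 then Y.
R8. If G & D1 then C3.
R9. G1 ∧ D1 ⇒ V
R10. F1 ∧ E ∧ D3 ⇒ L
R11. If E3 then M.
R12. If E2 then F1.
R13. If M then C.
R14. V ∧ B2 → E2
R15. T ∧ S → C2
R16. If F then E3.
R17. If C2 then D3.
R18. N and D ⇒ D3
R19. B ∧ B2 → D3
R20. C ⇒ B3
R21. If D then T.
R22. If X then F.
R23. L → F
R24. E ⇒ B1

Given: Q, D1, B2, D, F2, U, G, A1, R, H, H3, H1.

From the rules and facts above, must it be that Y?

Forward chaining from the given facts derives: E1, S, E, C3, T, B1, C2, D3.
The only rule concluding Y is R7, which needs B3; that is never established.

No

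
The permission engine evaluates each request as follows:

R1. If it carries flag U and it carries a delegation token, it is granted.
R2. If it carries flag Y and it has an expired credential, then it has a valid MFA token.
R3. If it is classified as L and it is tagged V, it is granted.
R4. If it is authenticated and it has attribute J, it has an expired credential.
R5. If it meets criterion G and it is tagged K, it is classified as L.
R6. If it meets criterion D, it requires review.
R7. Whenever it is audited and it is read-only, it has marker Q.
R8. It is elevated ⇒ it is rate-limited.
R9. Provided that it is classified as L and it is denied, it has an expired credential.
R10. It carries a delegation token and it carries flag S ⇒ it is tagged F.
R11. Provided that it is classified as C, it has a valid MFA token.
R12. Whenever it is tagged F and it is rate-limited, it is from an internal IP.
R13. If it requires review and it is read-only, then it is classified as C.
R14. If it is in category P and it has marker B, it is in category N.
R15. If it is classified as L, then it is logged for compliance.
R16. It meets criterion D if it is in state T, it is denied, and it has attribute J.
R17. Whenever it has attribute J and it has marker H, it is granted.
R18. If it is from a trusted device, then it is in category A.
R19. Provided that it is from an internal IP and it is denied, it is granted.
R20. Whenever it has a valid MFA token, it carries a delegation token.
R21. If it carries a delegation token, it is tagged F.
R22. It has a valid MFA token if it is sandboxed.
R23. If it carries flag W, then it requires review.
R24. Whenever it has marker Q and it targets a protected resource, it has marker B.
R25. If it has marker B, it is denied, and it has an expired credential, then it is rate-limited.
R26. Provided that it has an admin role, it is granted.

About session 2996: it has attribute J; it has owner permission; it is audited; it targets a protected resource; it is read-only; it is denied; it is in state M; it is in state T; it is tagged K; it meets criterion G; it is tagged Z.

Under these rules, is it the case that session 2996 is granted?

Yes

By R5 (it meets criterion G, it is tagged K): it is classified as L.
By R7 (it is audited, it is read-only): it has marker Q.
By R9 (it is classified as L, it is denied): it has an expired credential.
By R16 (it is in state T, it is denied, it has attribute J): it meets criterion D.
By R24 (it has marker Q, it targets a protected resource): it has marker B.
By R25 (it has marker B, it is denied, it has an expired credential): it is rate-limited.
By R6 (it meets criterion D): it requires review.
By R13 (it requires review, it is read-only): it is classified as C.
By R11 (it is classified as C): it has a valid MFA token.
By R20 (it has a valid MFA token): it carries a delegation token.
By R21 (it carries a delegation token): it is tagged F.
By R12 (it is tagged F, it is rate-limited): it is from an internal IP.
By R19 (it is from an internal IP, it is denied): it is granted.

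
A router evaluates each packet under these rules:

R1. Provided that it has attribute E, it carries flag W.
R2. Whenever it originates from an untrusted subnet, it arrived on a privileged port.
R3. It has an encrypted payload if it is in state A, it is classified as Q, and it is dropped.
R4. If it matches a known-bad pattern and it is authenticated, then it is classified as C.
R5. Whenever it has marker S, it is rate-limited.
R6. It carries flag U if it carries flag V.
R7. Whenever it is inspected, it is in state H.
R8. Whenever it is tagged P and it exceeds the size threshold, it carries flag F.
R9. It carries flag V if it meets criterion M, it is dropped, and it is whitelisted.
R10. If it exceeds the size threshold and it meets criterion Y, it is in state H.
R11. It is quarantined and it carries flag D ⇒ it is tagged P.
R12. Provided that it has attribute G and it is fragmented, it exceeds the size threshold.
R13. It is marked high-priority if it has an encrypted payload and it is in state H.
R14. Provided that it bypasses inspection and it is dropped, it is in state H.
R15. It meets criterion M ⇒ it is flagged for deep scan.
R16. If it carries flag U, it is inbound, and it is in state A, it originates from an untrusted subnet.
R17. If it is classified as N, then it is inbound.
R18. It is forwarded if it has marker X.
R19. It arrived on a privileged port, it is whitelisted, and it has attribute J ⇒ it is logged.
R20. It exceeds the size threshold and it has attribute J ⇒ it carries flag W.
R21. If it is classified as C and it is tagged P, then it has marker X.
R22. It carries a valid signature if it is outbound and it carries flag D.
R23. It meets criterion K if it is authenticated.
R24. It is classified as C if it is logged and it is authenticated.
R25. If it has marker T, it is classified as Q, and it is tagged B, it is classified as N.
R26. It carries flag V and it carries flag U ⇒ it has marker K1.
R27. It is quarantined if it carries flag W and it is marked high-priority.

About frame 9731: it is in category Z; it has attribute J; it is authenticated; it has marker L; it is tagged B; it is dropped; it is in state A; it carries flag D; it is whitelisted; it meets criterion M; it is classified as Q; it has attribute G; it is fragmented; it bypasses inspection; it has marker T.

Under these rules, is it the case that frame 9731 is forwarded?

By R3 (it is in state A, it is classified as Q, it is dropped): it has an encrypted payload.
By R9 (it meets criterion M, it is dropped, it is whitelisted): it carries flag V.
By R12 (it has attribute G, it is fragmented): it exceeds the size threshold.
By R14 (it bypasses inspection, it is dropped): it is in state H.
By R20 (it exceeds the size threshold, it has attribute J): it carries flag W.
By R25 (it has marker T, it is classified as Q, it is tagged B): it is classified as N.
By R6 (it carries flag V): it carries flag U.
By R13 (it has an encrypted payload, it is in state H): it is marked high-priority.
By R17 (it is classified as N): it is inbound.
By R27 (it carries flag W, it is marked high-priority): it is quarantined.
By R11 (it is quarantined, it carries flag D): it is tagged P.
By R16 (it carries flag U, it is inbound, it is in state A): it originates from an untrusted subnet.
By R2 (it originates from an untrusted subnet): it arrived on a privileged port.
By R19 (it arrived on a privileged port, it is whitelisted, it has attribute J): it is logged.
By R24 (it is logged, it is authenticated): it is classified as C.
By R21 (it is classified as C, it is tagged P): it has marker X.
By R18 (it has marker X): it is forwarded.

Yes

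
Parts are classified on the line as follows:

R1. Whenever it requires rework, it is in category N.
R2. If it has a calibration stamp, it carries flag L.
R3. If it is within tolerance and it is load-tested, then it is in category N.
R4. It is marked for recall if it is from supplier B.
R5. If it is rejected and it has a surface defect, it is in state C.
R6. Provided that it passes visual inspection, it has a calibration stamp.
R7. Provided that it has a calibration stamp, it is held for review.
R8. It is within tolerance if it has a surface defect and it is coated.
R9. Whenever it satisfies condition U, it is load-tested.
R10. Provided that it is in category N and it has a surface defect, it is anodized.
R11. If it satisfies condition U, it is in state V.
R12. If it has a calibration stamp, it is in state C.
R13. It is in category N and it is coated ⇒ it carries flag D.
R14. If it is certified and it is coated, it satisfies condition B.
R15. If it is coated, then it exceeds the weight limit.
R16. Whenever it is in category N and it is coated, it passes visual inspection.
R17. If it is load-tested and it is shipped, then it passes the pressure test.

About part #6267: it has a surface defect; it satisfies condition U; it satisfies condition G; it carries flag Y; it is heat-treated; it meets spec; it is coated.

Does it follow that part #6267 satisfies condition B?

No

Forward chaining from the given facts derives: is within tolerance, is load-tested, is in state V, exceeds the weight limit, is in category N, is anodized, carries flag D, passes visual inspection, has a calibration stamp, is held for review, is in state C, carries flag L.
The only rule concluding "it satisfies condition B" is R14, which needs "it is certified"; that is never established.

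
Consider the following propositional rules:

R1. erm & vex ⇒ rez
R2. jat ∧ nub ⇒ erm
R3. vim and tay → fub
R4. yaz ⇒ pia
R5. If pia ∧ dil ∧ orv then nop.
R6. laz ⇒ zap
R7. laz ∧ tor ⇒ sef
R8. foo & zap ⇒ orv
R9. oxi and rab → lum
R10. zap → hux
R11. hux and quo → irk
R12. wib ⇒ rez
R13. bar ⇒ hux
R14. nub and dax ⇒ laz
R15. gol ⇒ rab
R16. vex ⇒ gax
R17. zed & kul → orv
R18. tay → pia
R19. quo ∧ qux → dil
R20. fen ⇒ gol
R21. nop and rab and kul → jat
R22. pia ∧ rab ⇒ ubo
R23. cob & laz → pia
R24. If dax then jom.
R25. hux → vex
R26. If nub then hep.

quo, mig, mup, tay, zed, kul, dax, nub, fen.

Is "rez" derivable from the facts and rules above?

No

Forward chaining from the given facts derives: laz, orv, pia, gol, jom, hep, zap, hux, irk, rab, ubo, vex, gax.
Rules concluding rez: R1 needs erm; R12 needs wib — none of these are established.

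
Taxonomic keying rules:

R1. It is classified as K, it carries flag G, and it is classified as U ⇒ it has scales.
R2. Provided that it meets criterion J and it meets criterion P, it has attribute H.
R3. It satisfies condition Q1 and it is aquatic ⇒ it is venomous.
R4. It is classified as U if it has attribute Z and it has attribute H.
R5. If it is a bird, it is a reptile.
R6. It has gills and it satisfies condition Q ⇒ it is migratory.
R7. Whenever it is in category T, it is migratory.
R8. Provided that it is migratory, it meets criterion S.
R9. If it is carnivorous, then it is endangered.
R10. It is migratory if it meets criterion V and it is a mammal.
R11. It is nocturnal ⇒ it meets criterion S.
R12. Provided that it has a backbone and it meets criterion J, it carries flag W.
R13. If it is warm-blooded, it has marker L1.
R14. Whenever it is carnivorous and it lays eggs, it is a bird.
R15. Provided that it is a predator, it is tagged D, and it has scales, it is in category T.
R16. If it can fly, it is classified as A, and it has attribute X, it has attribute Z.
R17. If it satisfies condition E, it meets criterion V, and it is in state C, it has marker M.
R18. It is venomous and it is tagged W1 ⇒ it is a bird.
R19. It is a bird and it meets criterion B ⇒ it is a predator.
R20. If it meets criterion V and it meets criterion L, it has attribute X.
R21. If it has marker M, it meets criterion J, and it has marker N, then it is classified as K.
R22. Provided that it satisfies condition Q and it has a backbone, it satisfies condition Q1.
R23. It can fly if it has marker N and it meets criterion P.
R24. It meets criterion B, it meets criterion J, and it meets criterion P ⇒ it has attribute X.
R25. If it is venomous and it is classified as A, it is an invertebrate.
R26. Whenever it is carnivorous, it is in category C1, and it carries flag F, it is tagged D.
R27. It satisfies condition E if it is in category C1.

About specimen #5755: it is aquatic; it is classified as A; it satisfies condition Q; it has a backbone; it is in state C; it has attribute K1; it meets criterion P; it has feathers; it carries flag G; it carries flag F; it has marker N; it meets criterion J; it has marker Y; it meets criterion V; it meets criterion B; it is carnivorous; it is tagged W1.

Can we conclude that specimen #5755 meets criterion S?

No

Forward chaining from the given facts derives: has attribute H, is endangered, carries flag W, satisfies condition Q1, can fly, has attribute X, is venomous, has attribute Z, is a bird, is a predator, is an invertebrate, is classified as U, is a reptile.
Rules concluding "it meets criterion S": R8 needs "it is migratory"; R11 needs "it is nocturnal" — none of these are established.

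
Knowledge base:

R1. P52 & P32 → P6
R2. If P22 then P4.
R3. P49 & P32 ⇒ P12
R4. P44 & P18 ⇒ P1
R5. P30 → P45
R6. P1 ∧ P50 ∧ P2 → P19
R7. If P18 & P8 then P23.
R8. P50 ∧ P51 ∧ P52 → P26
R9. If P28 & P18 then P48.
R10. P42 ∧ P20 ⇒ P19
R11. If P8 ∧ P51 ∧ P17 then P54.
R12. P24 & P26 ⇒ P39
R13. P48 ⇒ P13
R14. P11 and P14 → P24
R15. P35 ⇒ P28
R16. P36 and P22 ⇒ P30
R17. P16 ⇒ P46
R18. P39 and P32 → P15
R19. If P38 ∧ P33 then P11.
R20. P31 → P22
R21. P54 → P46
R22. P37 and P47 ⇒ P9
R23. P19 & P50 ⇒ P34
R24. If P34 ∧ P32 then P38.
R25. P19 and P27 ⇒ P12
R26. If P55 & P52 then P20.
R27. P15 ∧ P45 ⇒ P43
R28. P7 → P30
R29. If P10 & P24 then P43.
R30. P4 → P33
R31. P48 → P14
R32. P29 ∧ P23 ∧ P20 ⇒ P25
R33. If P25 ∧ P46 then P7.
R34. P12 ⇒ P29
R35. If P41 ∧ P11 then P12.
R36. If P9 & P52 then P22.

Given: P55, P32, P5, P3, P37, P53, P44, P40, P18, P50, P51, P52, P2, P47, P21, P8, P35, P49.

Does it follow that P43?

Forward chaining from the given facts derives: P6, P12, P1, P19, P23, P26, P28, P9, P34, P38, P20, P29, P22, P4, P48, P13, P33, P14, P25, P11, P24, P39, P15.
Rules concluding P43: R27 needs P45; R29 needs P10 — none of these are established.

No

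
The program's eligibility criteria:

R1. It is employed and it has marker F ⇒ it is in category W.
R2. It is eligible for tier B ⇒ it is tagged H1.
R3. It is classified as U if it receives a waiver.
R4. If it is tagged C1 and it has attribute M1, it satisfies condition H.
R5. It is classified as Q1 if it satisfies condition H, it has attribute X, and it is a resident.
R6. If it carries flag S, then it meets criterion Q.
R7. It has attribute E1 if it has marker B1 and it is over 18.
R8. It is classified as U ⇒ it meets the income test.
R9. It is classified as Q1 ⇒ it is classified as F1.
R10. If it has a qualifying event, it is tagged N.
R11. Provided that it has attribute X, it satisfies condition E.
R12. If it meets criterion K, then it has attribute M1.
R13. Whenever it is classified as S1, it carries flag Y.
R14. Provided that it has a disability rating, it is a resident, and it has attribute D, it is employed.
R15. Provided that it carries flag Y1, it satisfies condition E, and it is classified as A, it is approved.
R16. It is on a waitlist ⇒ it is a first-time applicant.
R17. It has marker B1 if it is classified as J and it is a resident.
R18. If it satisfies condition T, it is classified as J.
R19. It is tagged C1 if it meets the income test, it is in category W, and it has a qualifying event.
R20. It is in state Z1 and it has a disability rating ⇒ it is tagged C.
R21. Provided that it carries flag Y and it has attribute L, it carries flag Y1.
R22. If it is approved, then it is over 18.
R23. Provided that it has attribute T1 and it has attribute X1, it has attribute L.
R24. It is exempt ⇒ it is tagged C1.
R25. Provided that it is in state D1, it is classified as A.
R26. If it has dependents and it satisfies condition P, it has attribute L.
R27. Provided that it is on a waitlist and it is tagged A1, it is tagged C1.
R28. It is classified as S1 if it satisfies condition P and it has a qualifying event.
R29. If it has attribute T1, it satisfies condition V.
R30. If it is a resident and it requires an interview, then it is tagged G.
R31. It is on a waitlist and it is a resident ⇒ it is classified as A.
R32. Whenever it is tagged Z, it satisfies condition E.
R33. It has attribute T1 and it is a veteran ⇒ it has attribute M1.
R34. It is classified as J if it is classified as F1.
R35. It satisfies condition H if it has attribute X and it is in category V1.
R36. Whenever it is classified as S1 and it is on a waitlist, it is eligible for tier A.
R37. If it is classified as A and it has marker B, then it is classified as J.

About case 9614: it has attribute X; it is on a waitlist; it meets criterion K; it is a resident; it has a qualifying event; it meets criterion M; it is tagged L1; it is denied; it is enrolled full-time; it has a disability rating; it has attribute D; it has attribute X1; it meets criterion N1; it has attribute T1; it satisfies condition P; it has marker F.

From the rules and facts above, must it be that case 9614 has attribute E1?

Forward chaining from the given facts derives: is tagged N, satisfies condition E, has attribute M1, is employed, is a first-time applicant, has attribute L, is classified as S1, satisfies condition V, is classified as A, is eligible for tier A, is in category W, carries flag Y, carries flag Y1, is approved, is over 18.
The only rule concluding "it has attribute E1" is R7, which needs "it has marker B1"; that is never established.

No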